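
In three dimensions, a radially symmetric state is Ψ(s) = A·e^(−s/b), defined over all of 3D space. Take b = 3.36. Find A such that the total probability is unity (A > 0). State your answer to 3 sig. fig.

The normalization condition is ∫|Ψ|² 4πs² ds = 1 from 0 to ∞.
(Spherical symmetry: dV = 4πs² ds.)
∫|Ψ|² 4πs² ds = A²·(π·b^3).
So A² = (π·b^3)^(−1).
Substituting b = 3.36 gives A² = 0.008391, so A = 0.09160.

A ≈ 0.0916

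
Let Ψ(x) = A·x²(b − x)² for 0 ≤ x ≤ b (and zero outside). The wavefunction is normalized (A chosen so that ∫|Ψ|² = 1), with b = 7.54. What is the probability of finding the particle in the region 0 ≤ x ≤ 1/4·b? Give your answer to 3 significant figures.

P ≈ 0.0489

P = ∫_{0}^{1/4·b} |Ψ(x)|² dx.
With A² fixed by ∫|Ψ|² = 1, i.e. A² = (b^9/630)^(−1), substitute and integrate.
Let u = x/b; then A² and the length scale cancel, so P = ∫_{0}^{1/4} u^4·(1 - u)^4 du ÷ ∫_{0}^{1} u^4·(1 - u)^4 du.
With ∫ u^4·(1 - u)^4 du = u^5·(70·u^4 - 315·u^3 + 540·u^2 - 420·u + 126)/630 + C, the region integral is ≈ 0.000077662 and the full one is 1/630.
This works out to P = 0.04893.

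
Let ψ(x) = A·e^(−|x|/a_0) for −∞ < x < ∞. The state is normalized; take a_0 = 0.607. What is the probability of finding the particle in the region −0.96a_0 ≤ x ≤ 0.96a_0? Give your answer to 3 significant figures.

P ≈ 0.853

The probability is P = ∫ |ψ|² dx over [−0.96a_0, 0.96a_0].
The normalization integral ∫|ψ|²dx over the whole domain equals a_0·A², and A² cancels in the ratio.
Both integrals are even about x = 0, so only the x ≥ 0 halves are needed (the factors of 2 cancel). In terms of u = x/a_0 (A² and the length scale cancel between numerator and denominator), P = [∫_{0}^{0.96} e^(-2·u) du] / [∫_{0}^{∞} e^(-2·u) du].
An antiderivative of e^(-2·u) is -e^(-2·u)/2; evaluating from 0 to 0.96 gives 1/2 - e^(-48/25)/2, while the full integral is 1/2.
Taking the ratio, P = 0.8534.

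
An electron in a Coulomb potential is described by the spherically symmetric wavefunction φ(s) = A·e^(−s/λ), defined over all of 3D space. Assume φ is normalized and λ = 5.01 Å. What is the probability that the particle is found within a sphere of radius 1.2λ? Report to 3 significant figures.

P = ∫ |φ|² 4πs² ds over s ≤ 1.2λ.
A² is fixed by ∫₀^∞ 4πs²|φ|² ds = 1, i.e. A² = (π·λ^3)^(−1).
Let u = s/λ; then A², 4π and the length scale all cancel, so P = ∫_{0}^{1.2} u^2·e^(-2·u) du ÷ ∫_{0}^{∞} u^2·e^(-2·u) du.
Using ∫ u^2·e^(-2·u) du = -(2·u^2 + 2·u + 1)·e^(-2·u)/4, the numerator is 1/4 - 157·e^(-12/5)/100 and the denominator is 1/4.
This evaluates to P = 0.4303.

P ≈ 0.430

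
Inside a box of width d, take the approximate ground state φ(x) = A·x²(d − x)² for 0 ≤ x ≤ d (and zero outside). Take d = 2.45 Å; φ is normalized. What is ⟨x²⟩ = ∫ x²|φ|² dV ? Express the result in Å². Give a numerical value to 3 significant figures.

⟨x^2⟩ ≈ 1.64 Å^2

By definition ⟨x²⟩ = ∫ x^2 |φ(x)|² dx.
Since the A² factors cancel between numerator and denominator, ⟨x²⟩ = 3·d^2/11.
Putting d = 2.45 gives 1.637.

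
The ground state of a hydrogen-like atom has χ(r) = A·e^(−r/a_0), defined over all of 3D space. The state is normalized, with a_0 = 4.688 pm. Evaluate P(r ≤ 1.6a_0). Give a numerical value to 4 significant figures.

P ≈ 0.6201

With dV = 4πr²dr, the probability is ∫|χ|² dV over r ≤ 1.6a_0.
The full normalization integral is A²·[π·a_0^3] = 1, fixing A².
In terms of u = r/a_0 (A², 4π and the length scale all cancel between numerator and denominator), P = [∫_{0}^{1.6} u^2·e^(-2·u) du] / [∫_{0}^{∞} u^2·e^(-2·u) du].
With ∫ u^2·e^(-2·u) du = -(2·u^2 + 2·u + 1)·e^(-2·u)/4 + C, the region integral is 1/4 - 233·e^(-16/5)/100 and the full one is 1/4.
This evaluates to P = 0.62010.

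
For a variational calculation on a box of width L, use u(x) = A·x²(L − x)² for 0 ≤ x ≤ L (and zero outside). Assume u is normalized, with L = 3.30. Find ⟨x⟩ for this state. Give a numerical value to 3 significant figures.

⟨x⟩ = ∫ x |u|² dx over the full domain.
Expanding the polynomial and integrating term by term, since the A² factors cancel between numerator and denominator, ⟨x⟩ = L/2.
With L = 3.30, ⟨x⟩ = 1.650.

⟨x⟩ ≈ 1.65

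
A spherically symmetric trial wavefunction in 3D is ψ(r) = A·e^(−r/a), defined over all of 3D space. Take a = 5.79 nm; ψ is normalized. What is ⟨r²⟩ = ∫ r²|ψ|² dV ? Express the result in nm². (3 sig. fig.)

⟨r²⟩ = ∫ r^2 |ψ|² 4πr² dr over the full domain.
Using ∫₀^∞ rⁿ e^(−αr) dr = n!/αⁿ⁺¹, the ratio of the moment integral to the normalization integral gives ⟨r²⟩ = 3·a^2.
With a = 5.79, ⟨r^2⟩ = 100.6.

⟨r^2⟩ ≈ 101 nm^2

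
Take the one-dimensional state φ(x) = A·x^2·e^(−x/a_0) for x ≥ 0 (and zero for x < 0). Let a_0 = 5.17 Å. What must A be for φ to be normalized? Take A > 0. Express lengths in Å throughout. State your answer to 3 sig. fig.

A ≈ 0.0190 Å^(-5/2)

The normalization condition is ∫|φ|² dx = 1 from 0 to ∞.
Carrying out the integral gives A² · 3·a_0^5/4.
So A² = (3·a_0^5/4)^(−1).
With a_0 = 5.17: A² = 0.0003610 and A = 0.01900.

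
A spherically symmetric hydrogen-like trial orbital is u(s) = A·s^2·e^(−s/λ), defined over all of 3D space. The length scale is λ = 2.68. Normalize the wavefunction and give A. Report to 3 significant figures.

Require ∫ |u|² 4πs² ds = 1 over the whole domain.
Recall ∫₀^∞ s^m e^(−s/β) ds = m!·β^(m+1), with u = A·s^2·e^(−s/λ), the integral evaluates to A²·[45·π·λ^7/2].
Hence A² = 1/[45·π·λ^7/2].
With λ = 2.68: A² = 0.00001425 and A = 0.003775.

A ≈ 0.00377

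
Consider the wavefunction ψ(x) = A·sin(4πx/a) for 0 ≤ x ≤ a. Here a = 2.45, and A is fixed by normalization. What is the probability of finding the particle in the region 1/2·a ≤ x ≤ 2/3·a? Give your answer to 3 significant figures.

P ≈ 0.201

The probability is P = ∫ |ψ|² dx over [1/2·a, 2/3·a].
Since A² = 1/(a/2), this is the region integral divided by the full normalization integral.
Let u = x/a; then A² and the length scale cancel, so P = ∫_{1/2}^{2/3} sin(4·π·u)^2 du ÷ ∫_{0}^{1} sin(4·π·u)^2 du.
With ∫ sin(4·π·u)^2 du = u/2 - sin(4·π·u)·cos(4·π·u)/(8·π) + C, the region integral is √(3)/(32·π) + 1/12 and the full one is 1/2.
Evaluating gives P = (√(3)/16 + π/6)/π.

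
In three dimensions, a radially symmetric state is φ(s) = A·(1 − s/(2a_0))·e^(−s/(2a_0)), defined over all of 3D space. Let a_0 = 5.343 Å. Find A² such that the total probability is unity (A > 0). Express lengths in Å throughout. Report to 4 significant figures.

The normalization condition is ∫|φ|² 4πs² ds = 1 from 0 to ∞.
With ∫₀^∞ s^4 e^(−αs) ds = 4!/α^5, ∫|φ|² 4πs² ds = A²·(8·π·a_0^3).
With a_0 = 5.343: A² = 0.00026086 and A = 0.016151.

A^2 ≈ 0.0002609 Å^(-3)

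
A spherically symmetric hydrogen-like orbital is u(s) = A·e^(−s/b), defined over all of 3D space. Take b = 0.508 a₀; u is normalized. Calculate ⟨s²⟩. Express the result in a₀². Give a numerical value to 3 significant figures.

⟨s^2⟩ ≈ 0.774 a₀^2

By definition ⟨s²⟩ = ∫ s^2 |u(s)|² 4πs² ds.
Recall ∫₀^∞ s^m e^(−s/β) ds = m!·β^(m+1), since the A² factors cancel between numerator and denominator, ⟨s²⟩ = 3·b^2.
With b = 0.508, ⟨s^2⟩ = 0.7742.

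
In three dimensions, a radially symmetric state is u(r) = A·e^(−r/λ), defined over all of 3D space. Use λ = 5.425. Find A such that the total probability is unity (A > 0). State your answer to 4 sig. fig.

The normalization condition is ∫|u|² 4πr² dr = 1 from 0 to ∞.
Recall ∫₀^∞ r^m e^(−r/β) dr = m!·β^(m+1), the integral (without the A² prefactor) comes out to π·λ^3.
So A² = (π·λ^3)^(−1).
Plugging in λ = 5.425 yields A = 0.044650.

A ≈ 0.04465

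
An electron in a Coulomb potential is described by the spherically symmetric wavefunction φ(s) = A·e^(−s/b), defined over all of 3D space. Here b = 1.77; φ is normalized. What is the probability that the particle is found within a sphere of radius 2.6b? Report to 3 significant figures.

P = ∫ |φ|² 4πs² ds over s ≤ 2.6b.
The full normalization integral is A²·[π·b^3] = 1, fixing A².
In terms of u = s/b (A², 4π and the length scale all cancel between numerator and denominator), P = [∫_{0}^{2.6} u^2·e^(-2·u) du] / [∫_{0}^{∞} u^2·e^(-2·u) du].
With ∫ u^2·e^(-2·u) du = -(2·u^2 + 2·u + 1)·e^(-2·u)/4 + C, the region integral is 1/4 - 493·e^(-26/5)/100 and the full one is 1/4.
The region integral divided by the full integral gives P = 0.8912.

P ≈ 0.891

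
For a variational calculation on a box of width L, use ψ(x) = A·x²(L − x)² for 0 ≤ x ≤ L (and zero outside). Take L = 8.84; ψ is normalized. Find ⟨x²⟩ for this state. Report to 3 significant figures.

⟨x^2⟩ ≈ 21.3

The expectation value is the |ψ|²-weighted average of x^2: ∫ x^2|ψ|² dx.
The ratio of the moment integral to the normalization integral gives ⟨x²⟩ = 3·L^2/11.
With L = 8.84, ⟨x^2⟩ = 21.31.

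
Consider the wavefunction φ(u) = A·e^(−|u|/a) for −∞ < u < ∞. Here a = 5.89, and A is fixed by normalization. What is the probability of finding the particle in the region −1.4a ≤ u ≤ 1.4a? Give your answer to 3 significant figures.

P = ∫_{−1.4a}^{1.4a} |φ(u)|² du.
With A² fixed by ∫|φ|² = 1, i.e. A² = (a)^(−1), substitute and integrate.
Both integrals are even about u = 0, so only the u ≥ 0 halves are needed (the factors of 2 cancel). In terms of t = u/a (A² and the length scale cancel between numerator and denominator), P = [∫_{0}^{1.4} e^(-2·t) dt] / [∫_{0}^{∞} e^(-2·t) dt].
An antiderivative of e^(-2·t) is -e^(-2·t)/2; evaluating from 0 to 1.4 gives 1/2 - e^(-14/5)/2, while the full integral is 1/2.
The result is P = 0.9392.

P ≈ 0.939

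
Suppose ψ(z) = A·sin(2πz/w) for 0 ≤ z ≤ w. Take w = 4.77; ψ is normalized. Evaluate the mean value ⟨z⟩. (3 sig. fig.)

The expectation value is the |ψ|²-weighted average of z: ∫ z|ψ|² dz.
Using sin²θ = (1 − cos 2θ)/2, since the A² factors cancel between numerator and denominator, ⟨z⟩ = w/2.
With w = 4.77, ⟨z⟩ = 2.385.

⟨z⟩ ≈ 2.39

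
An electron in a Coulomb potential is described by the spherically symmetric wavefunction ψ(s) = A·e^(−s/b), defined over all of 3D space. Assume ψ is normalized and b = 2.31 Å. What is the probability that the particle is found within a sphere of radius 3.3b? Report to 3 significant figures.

P = ∫ |ψ|² 4πs² ds over s ≤ 3.3b.
The full normalization integral is A²·[π·b^3] = 1, fixing A².
In terms of u = s/b (A², 4π and the length scale all cancel between numerator and denominator), P = [∫_{0}^{3.3} u^2·e^(-2·u) du] / [∫_{0}^{∞} u^2·e^(-2·u) du].
With ∫ u^2·e^(-2·u) du = -(2·u^2 + 2·u + 1)·e^(-2·u)/4 + C, the region integral is 1/4 - 1469·e^(-33/5)/200 and the full one is 1/4.
This evaluates to P = 0.9600.

P ≈ 0.960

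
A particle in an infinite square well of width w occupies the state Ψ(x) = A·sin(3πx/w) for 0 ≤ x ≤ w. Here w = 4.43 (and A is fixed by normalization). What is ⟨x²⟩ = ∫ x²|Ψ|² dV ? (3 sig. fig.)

By definition ⟨x²⟩ = ∫ x^2 |Ψ(x)|² dx.
Since the A² factors cancel between numerator and denominator, ⟨x²⟩ = -w^2/(18·π^2) + w^2/3.
Putting w = 4.43 gives 6.431.

⟨x^2⟩ ≈ 6.43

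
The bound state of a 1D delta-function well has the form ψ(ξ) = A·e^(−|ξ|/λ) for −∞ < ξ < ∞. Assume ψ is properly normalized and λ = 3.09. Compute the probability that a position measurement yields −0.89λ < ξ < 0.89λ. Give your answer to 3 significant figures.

P ≈ 0.831

P = ∫_{−0.89λ}^{0.89λ} |ψ(ξ)|² dξ.
Since A² = 1/(λ), this is the region integral divided by the full normalization integral.
Both integrals are even about ξ = 0, so only the ξ ≥ 0 halves are needed (the factors of 2 cancel). Substituting u = ξ/λ, A² and the length scale cancel in the ratio: P = ∫_{0}^{0.89} e^(-2·u) du / ∫_{0}^{∞} e^(-2·u) du.
With ∫ e^(-2·u) du = -e^(-2·u)/2 + C, the region integral is 1/2 - e^(-89/50)/2 and the full one is 1/2.
This works out to P = 0.8314.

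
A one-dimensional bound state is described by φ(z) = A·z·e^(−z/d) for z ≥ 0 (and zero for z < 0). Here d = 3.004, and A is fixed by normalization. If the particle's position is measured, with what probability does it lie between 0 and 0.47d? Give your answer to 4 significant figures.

P ≈ 0.06960

|φ|² is the probability density, so P = ∫_{0}^{0.47d} |φ|² dz.
Since A² = 1/(d^3/4), this is the region integral divided by the full normalization integral.
Let u = z/d; then A² and the length scale cancel, so P = ∫_{0}^{0.47} u^2·e^(-2·u) du ÷ ∫_{0}^{∞} u^2·e^(-2·u) du.
With ∫ u^2·e^(-2·u) du = -(2·u^2 + 2·u + 1)·e^(-2·u)/4 + C, the region integral is ≈ 0.0174007 and the full one is 1/4.
This works out to P = 0.069603.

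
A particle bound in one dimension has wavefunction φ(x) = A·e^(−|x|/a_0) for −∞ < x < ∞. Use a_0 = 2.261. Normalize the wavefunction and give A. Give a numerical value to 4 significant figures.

Normalization requires ∫|φ|² dx = 1, integrated from −∞ to ∞.
Carrying out the integral gives A² · a_0.
Substituting a_0 = 2.261 gives A² = 0.44228, so A = 0.66504.

A ≈ 0.6650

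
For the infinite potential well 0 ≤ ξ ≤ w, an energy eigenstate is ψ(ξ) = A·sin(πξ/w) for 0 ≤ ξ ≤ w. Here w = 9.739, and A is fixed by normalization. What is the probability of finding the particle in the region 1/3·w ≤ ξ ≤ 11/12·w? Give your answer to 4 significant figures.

P ≈ 0.8007

|ψ|² is the probability density, so P = ∫_{1/3·w}^{11/12·w} |ψ|² dξ.
Since A² = 1/(w/2), this is the region integral divided by the full normalization integral.
Let u = ξ/w; then A² and the length scale cancel, so P = ∫_{1/3}^{11/12} sin(π·u)^2 du ÷ ∫_{0}^{1} sin(π·u)^2 du.
With ∫ sin(π·u)^2 du = u/2 - sin(2·π·u)/(4·π) + C, the region integral is 1/(8·π) + √(3)/(8·π) + 7/24 and the full one is 1/2.
Taking the ratio, P = (3 + 3·√(3) + 7·π)/(12·π).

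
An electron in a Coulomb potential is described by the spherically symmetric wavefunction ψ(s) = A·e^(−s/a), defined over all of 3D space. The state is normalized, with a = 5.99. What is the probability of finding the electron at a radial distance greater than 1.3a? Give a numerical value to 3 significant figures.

Integrate the radial probability density 4πs²|ψ|² over s > 1.3a.
Normalization gives A² = 1/(π·a^3).
Let u = s/a; then A², 4π and the length scale all cancel, so P = ∫_{1.3}^{∞} u^2·e^(-2·u) du ÷ ∫_{0}^{∞} u^2·e^(-2·u) du.
With ∫ u^2·e^(-2·u) du = -(2·u^2 + 2·u + 1)·e^(-2·u)/4 + C, the region integral is 349·e^(-13/5)/200 and the full one is 1/4.
This evaluates to P = 0.5184.

P ≈ 0.518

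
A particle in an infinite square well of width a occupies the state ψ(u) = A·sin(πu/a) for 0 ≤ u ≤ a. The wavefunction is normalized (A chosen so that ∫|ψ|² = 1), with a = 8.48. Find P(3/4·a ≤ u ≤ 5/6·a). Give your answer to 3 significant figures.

P ≈ 0.0620

The probability is P = ∫ |ψ|² du over [3/4·a, 5/6·a].
With A² fixed by ∫|ψ|² = 1, i.e. A² = (a/2)^(−1), substitute and integrate.
Substituting t = u/a, A² and the length scale cancel in the ratio: P = ∫_{3/4}^{5/6} sin(π·t)^2 dt / ∫_{0}^{1} sin(π·t)^2 dt.
With ∫ sin(π·t)^2 dt = t/2 - sin(2·π·t)/(4·π) + C, the region integral is -1/(4·π) + 1/24 + √(3)/(8·π) and the full one is 1/2.
This works out to P = (-6 + π + 3·√(3))/(12·π).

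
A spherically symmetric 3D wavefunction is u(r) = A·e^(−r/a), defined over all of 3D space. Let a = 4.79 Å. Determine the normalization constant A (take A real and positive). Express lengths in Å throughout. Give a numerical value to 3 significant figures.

A ≈ 0.0538 Å^(-3/2)

We need A² ∫|f|² 4πr² dr = 1, taking the integral from 0 to ∞.
The angular integral contributes 4π, leaving ∫₀^∞ r²|u|² dr.
Recall ∫₀^∞ r^m e^(−r/β) dr = m!·β^(m+1), ∫|u|² 4πr² dr = A²·(π·a^3).
Hence A² = 1/[π·a^3].
With a = 4.79: A² = 0.002896 and A = 0.05382.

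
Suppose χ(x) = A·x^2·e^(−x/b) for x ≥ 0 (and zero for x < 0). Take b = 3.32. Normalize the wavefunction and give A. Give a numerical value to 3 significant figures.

We need A² ∫|f|² dx = 1, taking the integral from 0 to ∞.
With χ = A·x^2·e^(−x/b), the integral evaluates to A²·[3·b^5/4].
Setting this equal to 1 gives A² = 1/(3·b^5/4).
Substituting b = 3.32 gives A² = 0.003306, so A = 0.05749.

A ≈ 0.0575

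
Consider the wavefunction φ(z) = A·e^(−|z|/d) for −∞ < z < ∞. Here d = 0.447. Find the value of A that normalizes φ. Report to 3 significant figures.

A ≈ 1.50

Require ∫ |φ|² dz = 1 over the whole domain.
Carrying out the integral gives A² · d.
Setting this equal to 1 gives A² = 1/(d).
Plugging in d = 0.447 yields A = 1.496.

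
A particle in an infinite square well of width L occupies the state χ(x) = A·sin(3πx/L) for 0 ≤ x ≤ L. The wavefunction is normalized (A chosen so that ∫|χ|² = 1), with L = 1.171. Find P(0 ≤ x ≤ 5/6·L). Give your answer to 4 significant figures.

P ≈ 0.8333

|χ|² is the probability density, so P = ∫_{0}^{5/6·L} |χ|² dx.
Since A² = 1/(L/2), this is the region integral divided by the full normalization integral.
Substituting u = x/L, A² and the length scale cancel in the ratio: P = ∫_{0}^{5/6} sin(3·π·u)^2 du / ∫_{0}^{1} sin(3·π·u)^2 du.
With ∫ sin(3·π·u)^2 du = u/2 - sin(6·π·u)/(12·π) + C, the region integral is 5/12 and the full one is 1/2.
The result is P = 5/6.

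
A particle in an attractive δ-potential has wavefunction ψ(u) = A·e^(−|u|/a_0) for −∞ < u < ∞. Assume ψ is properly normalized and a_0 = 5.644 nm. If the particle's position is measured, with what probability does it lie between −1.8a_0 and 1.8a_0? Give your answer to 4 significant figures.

|ψ|² is the probability density, so P = ∫_{−1.8a_0}^{1.8a_0} |ψ|² du.
Since A² = 1/(a_0), this is the region integral divided by the full normalization integral.
By symmetry take twice the u ≥ 0 contribution in numerator and denominator; the 2's cancel. In terms of t = u/a_0 (A² and the length scale cancel between numerator and denominator), P = [∫_{0}^{1.8} e^(-2·t) dt] / [∫_{0}^{∞} e^(-2·t) dt].
An antiderivative of e^(-2·t) is -e^(-2·t)/2; evaluating from 0 to 1.8 gives 1/2 - e^(-18/5)/2, while the full integral is 1/2.
The result is P = 0.97268.

P ≈ 0.9727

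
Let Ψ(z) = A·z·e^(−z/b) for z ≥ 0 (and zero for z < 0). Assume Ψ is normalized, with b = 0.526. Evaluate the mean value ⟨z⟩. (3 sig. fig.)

⟨z⟩ ≈ 0.789

By definition ⟨z⟩ = ∫ z |Ψ(z)|² dz.
Evaluating both integrals, ⟨z⟩ = 3·b/2.
With b = 0.526, ⟨z⟩ = 0.7890.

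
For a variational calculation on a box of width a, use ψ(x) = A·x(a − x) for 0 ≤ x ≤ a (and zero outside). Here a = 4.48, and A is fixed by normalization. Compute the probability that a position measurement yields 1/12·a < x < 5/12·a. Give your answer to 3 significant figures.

P ≈ 0.342

|ψ|² is the probability density, so P = ∫_{1/12·a}^{5/12·a} |ψ|² dx.
The normalization integral ∫|ψ|²dx over the whole domain equals a^5/30·A², and A² cancels in the ratio.
In terms of u = x/a (A² and the length scale cancel between numerator and denominator), P = [∫_{1/12}^{5/12} u^2·(1 - u)^2 du] / [∫_{0}^{1} u^2·(1 - u)^2 du].
An antiderivative of u^2·(1 - u)^2 is u^3·(6·u^2 - 15·u + 10)/30; evaluating from 1/12 to 5/12 gives ≈ 0.011384, while the full integral is 1/30.
This works out to P = 0.3415.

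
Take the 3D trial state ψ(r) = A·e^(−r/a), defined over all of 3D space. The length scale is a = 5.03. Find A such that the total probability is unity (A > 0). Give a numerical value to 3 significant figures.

The normalization condition is ∫|ψ|² 4πr² dr = 1 from 0 to ∞.
With ∫₀^∞ r^2 e^(−αr) dr = 2!/α^3, carrying out the integral gives A² · π·a^3.
So A² = (π·a^3)^(−1).
Plugging in a = 5.03 yields A = 0.05001.

A ≈ 0.0500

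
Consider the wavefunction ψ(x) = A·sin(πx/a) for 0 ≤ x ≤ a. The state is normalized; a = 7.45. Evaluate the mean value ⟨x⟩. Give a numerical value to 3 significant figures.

By definition ⟨x⟩ = ∫ x |ψ(x)|² dx.
The ratio of the moment integral to the normalization integral gives ⟨x⟩ = a/2.
Putting a = 7.45 gives 3.725.

⟨x⟩ ≈ 3.73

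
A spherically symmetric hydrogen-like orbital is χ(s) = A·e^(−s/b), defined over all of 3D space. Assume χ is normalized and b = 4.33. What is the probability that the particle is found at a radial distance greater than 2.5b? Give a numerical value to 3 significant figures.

P ≈ 0.125

With dV = 4πs²ds, the probability is ∫|χ|² dV over s > 2.5b.
The full normalization integral is A²·[π·b^3] = 1, fixing A².
Substituting u = s/b, A², 4π and the length scale all cancel in the ratio: P = ∫_{2.5}^{∞} u^2·e^(-2·u) du / ∫_{0}^{∞} u^2·e^(-2·u) du.
An antiderivative of u^2·e^(-2·u) is -(2·u^2 + 2·u + 1)·e^(-2·u)/4; evaluating from 2.5 to ∞ gives 37·e^(-5)/8, while the full integral is 1/4.
This evaluates to P = 0.1247.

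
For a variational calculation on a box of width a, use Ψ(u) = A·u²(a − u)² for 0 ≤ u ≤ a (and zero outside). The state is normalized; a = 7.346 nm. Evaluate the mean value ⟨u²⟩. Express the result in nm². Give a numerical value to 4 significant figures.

⟨u^2⟩ ≈ 14.72 nm^2

⟨u²⟩ = ∫ u^2 |Ψ|² du over the full domain.
Expanding the polynomial and integrating term by term, evaluating both integrals, ⟨u²⟩ = 3·a^2/11.
Putting a = 7.346 gives 14.717.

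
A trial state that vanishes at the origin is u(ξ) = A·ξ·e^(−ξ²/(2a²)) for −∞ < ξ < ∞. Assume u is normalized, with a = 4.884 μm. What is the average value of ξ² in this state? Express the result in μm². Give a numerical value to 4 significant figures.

⟨ξ^2⟩ ≈ 35.78 μm^2

⟨ξ²⟩ = ∫ ξ^2 |u|² dξ over the full domain.
With ∫_{−∞}^{∞} ξ^(2m) e^(−αξ²) dξ = (2m−1)!!·√π / (2^m α^(m+1/2)), the ratio of the moment integral to the normalization integral gives ⟨ξ²⟩ = 3·a^2/2.
Putting a = 4.884 gives 35.780.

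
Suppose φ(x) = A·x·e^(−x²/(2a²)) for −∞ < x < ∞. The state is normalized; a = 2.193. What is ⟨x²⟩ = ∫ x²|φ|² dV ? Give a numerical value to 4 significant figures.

By definition ⟨x²⟩ = ∫ x^2 |φ(x)|² dx.
Differentiating ∫e^(−αx²) dx = √(π/α) under α to get the higher moments, the ratio of the moment integral to the normalization integral gives ⟨x²⟩ = 3·a^2/2.
Putting a = 2.193 gives 7.2139.

⟨x^2⟩ ≈ 7.214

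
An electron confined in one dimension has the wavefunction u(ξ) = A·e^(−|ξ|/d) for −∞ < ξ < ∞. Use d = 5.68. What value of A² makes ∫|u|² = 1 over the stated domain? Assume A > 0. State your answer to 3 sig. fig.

Require ∫ |u|² dξ = 1 over the whole domain.
∫|u|² dξ = A²·(d).
So A² = (d)^(−1).
With d = 5.68: A² = 0.1761 and A = 0.4196.

A^2 ≈ 0.176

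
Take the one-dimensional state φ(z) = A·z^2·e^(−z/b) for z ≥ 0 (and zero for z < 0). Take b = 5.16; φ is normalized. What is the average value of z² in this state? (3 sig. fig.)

⟨z²⟩ = ∫ z^2 |φ|² dz over the full domain.
Since the A² factors cancel between numerator and denominator, ⟨z²⟩ = 15·b^2/2.
Putting b = 5.16 gives 199.7.

⟨z^2⟩ ≈ 200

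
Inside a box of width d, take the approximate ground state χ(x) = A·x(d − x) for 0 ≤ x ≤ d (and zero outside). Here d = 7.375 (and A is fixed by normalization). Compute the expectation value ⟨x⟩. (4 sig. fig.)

By definition ⟨x⟩ = ∫ x |χ(x)|² dx.
Expanding the polynomial and integrating term by term, evaluating both integrals, ⟨x⟩ = d/2.
Putting d = 7.375 gives 3.6875.

⟨x⟩ ≈ 3.688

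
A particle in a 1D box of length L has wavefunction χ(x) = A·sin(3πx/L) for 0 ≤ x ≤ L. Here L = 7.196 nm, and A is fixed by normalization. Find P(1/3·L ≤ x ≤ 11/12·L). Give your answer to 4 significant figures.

|χ|² is the probability density, so P = ∫_{1/3·L}^{11/12·L} |χ|² dx.
Since A² = 1/(L/2), this is the region integral divided by the full normalization integral.
Substituting u = x/L, A² and the length scale cancel in the ratio: P = ∫_{1/3}^{11/12} sin(3·π·u)^2 du / ∫_{0}^{1} sin(3·π·u)^2 du.
Using ∫ sin(3·π·u)^2 du = u/2 - sin(6·π·u)/(12·π), the numerator is 1/(12·π) + 7/24 and the denominator is 1/2.
Evaluating gives P = (2 + 7·π)/(12·π).

P ≈ 0.6364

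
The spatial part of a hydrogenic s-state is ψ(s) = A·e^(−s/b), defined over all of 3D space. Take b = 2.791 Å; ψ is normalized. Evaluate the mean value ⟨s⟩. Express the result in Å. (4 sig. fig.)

⟨s⟩ ≈ 4.187 Å

By definition ⟨s⟩ = ∫ s |ψ(s)|² 4πs² ds.
Using ∫₀^∞ sⁿ e^(−αs) ds = n!/αⁿ⁺¹, the ratio of the moment integral to the normalization integral gives ⟨s⟩ = 3·b/2.
With b = 2.791, ⟨s⟩ = 4.1865.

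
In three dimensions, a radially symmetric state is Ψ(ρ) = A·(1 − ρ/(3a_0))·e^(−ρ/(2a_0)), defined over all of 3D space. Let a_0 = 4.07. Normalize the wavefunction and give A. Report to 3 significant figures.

A ≈ 0.0421

The normalization condition is ∫|Ψ|² 4πρ² dρ = 1 from 0 to ∞.
With ∫₀^∞ ρ^4 e^(−αρ) dρ = 4!/α^5, carrying out the integral gives A² · 8·π·a_0^3/3.
Substituting a_0 = 4.07 gives A² = 0.001771, so A = 0.04208.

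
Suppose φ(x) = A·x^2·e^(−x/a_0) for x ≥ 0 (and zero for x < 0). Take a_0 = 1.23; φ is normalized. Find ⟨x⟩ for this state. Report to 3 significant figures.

The expectation value is the |φ|²-weighted average of x: ∫ x|φ|² dx.
Since the A² factors cancel between numerator and denominator, ⟨x⟩ = 5·a_0/2.
With a_0 = 1.23, ⟨x⟩ = 3.075.

⟨x⟩ ≈ 3.08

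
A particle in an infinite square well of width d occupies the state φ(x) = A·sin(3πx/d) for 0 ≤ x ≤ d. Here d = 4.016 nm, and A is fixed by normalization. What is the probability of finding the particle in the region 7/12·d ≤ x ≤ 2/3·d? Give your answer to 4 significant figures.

P ≈ 0.03028

|φ|² is the probability density, so P = ∫_{7/12·d}^{2/3·d} |φ|² dx.
With A² fixed by ∫|φ|² = 1, i.e. A² = (d/2)^(−1), substitute and integrate.
In terms of u = x/d (A² and the length scale cancel between numerator and denominator), P = [∫_{7/12}^{2/3} sin(3·π·u)^2 du] / [∫_{0}^{1} sin(3·π·u)^2 du].
An antiderivative of sin(3·π·u)^2 is u/2 - sin(6·π·u)/(12·π); evaluating from 7/12 to 2/3 gives 1/24 - 1/(12·π), while the full integral is 1/2.
Evaluating gives P = (-2 + π)/(12·π).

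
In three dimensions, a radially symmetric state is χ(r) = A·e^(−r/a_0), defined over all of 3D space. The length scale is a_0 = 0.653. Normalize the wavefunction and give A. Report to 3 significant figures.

Normalization requires ∫|χ|² 4πr² dr = 1, integrated from 0 to ∞.
∫|χ|² 4πr² dr = A²·(π·a_0^3).
Hence A² = 1/[π·a_0^3].
Plugging in a_0 = 0.653 yields A = 1.069.

A ≈ 1.07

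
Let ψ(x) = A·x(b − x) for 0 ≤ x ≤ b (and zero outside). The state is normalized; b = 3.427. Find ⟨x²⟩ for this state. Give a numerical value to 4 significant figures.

⟨x²⟩ = ∫ x^2 |ψ|² dx over the full domain.
Expanding the polynomial and integrating term by term, since the A² factors cancel between numerator and denominator, ⟨x²⟩ = 2·b^2/7.
Putting b = 3.427 gives 3.3555.

⟨x^2⟩ ≈ 3.356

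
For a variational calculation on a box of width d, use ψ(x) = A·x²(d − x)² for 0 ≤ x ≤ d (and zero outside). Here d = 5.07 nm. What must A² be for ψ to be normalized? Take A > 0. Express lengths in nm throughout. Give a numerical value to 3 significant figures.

The normalization condition is ∫|ψ|² dx = 1 from 0 to d.
Expanding the polynomial and integrating term by term, carrying out the integral gives A² · d^9/630.
So A² = (d^9/630)^(−1).
Substituting d = 5.07 gives A² = 0.0002846, so A = 0.01687.

A^2 ≈ 0.000285 nm^(-9)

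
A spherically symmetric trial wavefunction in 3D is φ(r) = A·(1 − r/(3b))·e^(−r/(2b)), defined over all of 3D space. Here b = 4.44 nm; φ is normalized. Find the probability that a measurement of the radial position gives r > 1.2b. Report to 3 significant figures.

With dV = 4πr²dr, the probability is ∫|φ|² dV over r > 1.2b.
A² is fixed by ∫₀^∞ 4πr²|φ|² dr = 1, i.e. A² = (8·π·b^3/3)^(−1).
Substituting u = r/b, A², 4π and the length scale all cancel in the ratio: P = ∫_{1.2}^{∞} u^2·(1 - u/3)^2·e^(-u) du / ∫_{0}^{∞} u^2·(1 - u/3)^2·e^(-u) du.
Using ∫ u^2·(1 - u/3)^2·e^(-u) du = (-u^4 + 2·u^3 - 3·u^2 - 6·u - 6)·e^(-u)/9, the numerator is 3362·e^(-6/5)/1875 and the denominator is 2/3.
The region integral divided by the full integral gives P = 0.8101.

P ≈ 0.810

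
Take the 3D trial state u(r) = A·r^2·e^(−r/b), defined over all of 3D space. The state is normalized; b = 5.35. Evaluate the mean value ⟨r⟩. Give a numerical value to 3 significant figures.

⟨r⟩ ≈ 18.7

By definition ⟨r⟩ = ∫ r |u(r)|² 4πr² dr.
Since the A² factors cancel between numerator and denominator, ⟨r⟩ = 7·b/2.
With b = 5.35, ⟨r⟩ = 18.73.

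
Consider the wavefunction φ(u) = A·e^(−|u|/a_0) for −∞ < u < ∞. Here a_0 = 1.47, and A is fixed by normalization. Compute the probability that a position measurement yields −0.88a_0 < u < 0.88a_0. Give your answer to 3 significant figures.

P ≈ 0.828

P = ∫_{−0.88a_0}^{0.88a_0} |φ(u)|² du.
With A² fixed by ∫|φ|² = 1, i.e. A² = (a_0)^(−1), substitute and integrate.
Both integrals are even about u = 0, so only the u ≥ 0 halves are needed (the factors of 2 cancel). In terms of t = u/a_0 (A² and the length scale cancel between numerator and denominator), P = [∫_{0}^{0.88} e^(-2·t) dt] / [∫_{0}^{∞} e^(-2·t) dt].
An antiderivative of e^(-2·t) is -e^(-2·t)/2; evaluating from 0 to 0.88 gives 1/2 - e^(-44/25)/2, while the full integral is 1/2.
Taking the ratio, P = 0.8280.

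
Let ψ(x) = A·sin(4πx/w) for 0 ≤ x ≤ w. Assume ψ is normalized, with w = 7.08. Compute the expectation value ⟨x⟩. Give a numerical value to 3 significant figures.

⟨x⟩ ≈ 3.54

By definition ⟨x⟩ = ∫ x |ψ(x)|² dx.
With ∫₀^w sin²(nπx/w) dx = w/2, since the A² factors cancel between numerator and denominator, ⟨x⟩ = w/2.
With w = 7.08, ⟨x⟩ = 3.540.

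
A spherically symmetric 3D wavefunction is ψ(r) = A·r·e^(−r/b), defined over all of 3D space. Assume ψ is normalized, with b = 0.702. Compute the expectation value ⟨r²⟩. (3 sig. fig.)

By definition ⟨r²⟩ = ∫ r^2 |ψ(r)|² 4πr² dr.
The ratio of the moment integral to the normalization integral gives ⟨r²⟩ = 15·b^2/2.
With b = 0.702, ⟨r^2⟩ = 3.696.

⟨r^2⟩ ≈ 3.70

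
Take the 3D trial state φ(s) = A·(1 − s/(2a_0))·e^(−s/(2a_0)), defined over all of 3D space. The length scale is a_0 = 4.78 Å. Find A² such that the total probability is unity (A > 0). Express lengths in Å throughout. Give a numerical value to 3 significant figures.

We need A² ∫|f|² 4πs² ds = 1, taking the integral from 0 to ∞.
In 3D with spherical symmetry the volume element is 4πs² ds.
With φ = A·(1 − s/(2a_0))·e^(−s/(2a_0)), the integral evaluates to A²·[8·π·a_0^3].
With a_0 = 4.78: A² = 0.0003643 and A = 0.01909.

A^2 ≈ 0.000364 Å^(-3)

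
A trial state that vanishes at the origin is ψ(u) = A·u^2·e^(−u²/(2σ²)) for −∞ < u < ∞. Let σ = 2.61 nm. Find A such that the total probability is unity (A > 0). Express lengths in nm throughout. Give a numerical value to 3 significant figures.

The normalization condition is ∫|ψ|² du = 1 from −∞ to ∞.
Differentiating ∫e^(−αu²) du = √(π/α) under α to get the higher moments, carrying out the integral gives A² · 3·√(π)·σ^5/4.
So A² = (3·√(π)·σ^5/4)^(−1).
Substituting σ = 2.61 gives A² = 0.006211, so A = 0.07881.

A ≈ 0.0788 nm^(-5/2)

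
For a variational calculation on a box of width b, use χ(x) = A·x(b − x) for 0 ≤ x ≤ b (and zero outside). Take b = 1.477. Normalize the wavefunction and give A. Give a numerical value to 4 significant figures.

Require ∫ |χ|² dx = 1 over the whole domain.
Expanding the polynomial and integrating term by term, the integral (without the A² prefactor) comes out to b^5/30.
Setting this equal to 1 gives A² = 1/(b^5/30).
Substituting b = 1.477 gives A² = 4.2679, so A = 2.0659.

A ≈ 2.066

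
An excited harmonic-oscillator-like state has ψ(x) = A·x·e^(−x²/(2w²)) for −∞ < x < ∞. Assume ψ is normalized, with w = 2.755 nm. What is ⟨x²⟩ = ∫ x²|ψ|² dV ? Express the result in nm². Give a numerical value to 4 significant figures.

By definition ⟨x²⟩ = ∫ x^2 |ψ(x)|² dx.
The ratio of the moment integral to the normalization integral gives ⟨x²⟩ = 3·w^2/2.
Putting w = 2.755 gives 11.385.

⟨x^2⟩ ≈ 11.39 nm^2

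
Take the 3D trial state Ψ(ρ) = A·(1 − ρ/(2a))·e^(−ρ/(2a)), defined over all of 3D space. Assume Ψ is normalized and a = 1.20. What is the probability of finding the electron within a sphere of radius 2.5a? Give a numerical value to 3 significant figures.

Integrate the radial probability density 4πρ²|Ψ|² over ρ ≤ 2.5a.
A² is fixed by ∫₀^∞ 4πρ²|Ψ|² dρ = 1, i.e. A² = (8·π·a^3)^(−1).
In terms of u = ρ/a (A², 4π and the length scale all cancel between numerator and denominator), P = [∫_{0}^{2.5} u^2·(1 - u/2)^2·e^(-u) du] / [∫_{0}^{∞} u^2·(1 - u/2)^2·e^(-u) du].
Using ∫ u^2·(1 - u/2)^2·e^(-u) du = -(u^4/4 + u^2 + 2·u + 2)·e^(-u), the numerator is 2 - 1473·e^(-5/2)/64 and the denominator is 2.
This evaluates to P = 0.05538.

P ≈ 0.0554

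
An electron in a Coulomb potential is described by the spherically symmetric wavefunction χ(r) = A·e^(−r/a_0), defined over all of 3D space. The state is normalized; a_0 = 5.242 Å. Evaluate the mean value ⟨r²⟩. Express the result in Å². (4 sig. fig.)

⟨r^2⟩ ≈ 82.44 Å^2

The expectation value is the |χ|²-weighted average of r^2: ∫ r^2|χ|² 4πr² dr.
Evaluating both integrals, ⟨r²⟩ = 3·a_0^2.
Putting a_0 = 5.242 gives 82.436.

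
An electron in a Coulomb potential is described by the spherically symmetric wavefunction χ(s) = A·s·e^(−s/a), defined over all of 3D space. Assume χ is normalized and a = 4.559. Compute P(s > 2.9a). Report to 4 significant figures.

P ≈ 0.3127

With dV = 4πs²ds, the probability is ∫|χ|² dV over s > 2.9a.
Normalization gives A² = 1/(3·π·a^5).
In terms of u = s/a (A², 4π and the length scale all cancel between numerator and denominator), P = [∫_{2.9}^{∞} u^4·e^(-2·u) du] / [∫_{0}^{∞} u^4·e^(-2·u) du].
Using ∫ u^4·e^(-2·u) du = -(u^4/2 + u^3 + 3·u^2/2 + 3·u/2 + 3/4)·e^(-2·u), the numerator is ≈ 0.234539 and the denominator is 3/4.
The region integral divided by the full integral gives P = 0.31272.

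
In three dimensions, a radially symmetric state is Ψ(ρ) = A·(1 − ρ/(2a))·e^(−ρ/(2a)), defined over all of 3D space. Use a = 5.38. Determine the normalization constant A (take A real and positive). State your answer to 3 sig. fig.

The normalization condition is ∫|Ψ|² 4πρ² dρ = 1 from 0 to ∞.
Carrying out the integral gives A² · 8·π·a^3.
Setting this equal to 1 gives A² = 1/(8·π·a^3).
Plugging in a = 5.38 yields A = 0.01598.

A ≈ 0.0160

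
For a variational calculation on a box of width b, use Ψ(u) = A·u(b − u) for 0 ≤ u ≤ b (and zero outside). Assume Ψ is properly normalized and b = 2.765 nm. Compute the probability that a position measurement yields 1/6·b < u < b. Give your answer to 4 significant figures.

P ≈ 0.9645

P = ∫_{1/6·b}^{b} |Ψ(u)|² du.
With A² fixed by ∫|Ψ|² = 1, i.e. A² = (b^5/30)^(−1), substitute and integrate.
Let t = u/b; then A² and the length scale cancel, so P = ∫_{1/6}^{1} t^2·(1 - t)^2 dt ÷ ∫_{0}^{1} t^2·(1 - t)^2 dt.
An antiderivative of t^2·(1 - t)^2 is t^3·(6·t^2 - 15·t + 10)/30; evaluating from 1/6 to 1 gives 125/3888, while the full integral is 1/30.
Taking the ratio, P = 625/648.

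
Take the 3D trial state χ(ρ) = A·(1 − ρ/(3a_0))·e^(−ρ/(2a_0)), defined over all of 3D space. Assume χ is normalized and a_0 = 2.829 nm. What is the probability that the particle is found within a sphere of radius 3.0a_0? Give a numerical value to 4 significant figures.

P ≈ 0.3528

Integrate the radial probability density 4πρ²|χ|² over ρ ≤ 3.0a_0.
A² is fixed by ∫₀^∞ 4πρ²|χ|² dρ = 1, i.e. A² = (8·π·a_0^3/3)^(−1).
In terms of u = ρ/a_0 (A², 4π and the length scale all cancel between numerator and denominator), P = [∫_{0}^{3.0} u^2·(1 - u/3)^2·e^(-u) du] / [∫_{0}^{∞} u^2·(1 - u/3)^2·e^(-u) du].
An antiderivative of u^2·(1 - u/3)^2·e^(-u) is (-u^4 + 2·u^3 - 3·u^2 - 6·u - 6)·e^(-u)/9; evaluating from 0 to 3.0 gives 2/3 - 26·e^(-3)/3, while the full integral is 2/3.
Taking the ratio yields P = 0.35277.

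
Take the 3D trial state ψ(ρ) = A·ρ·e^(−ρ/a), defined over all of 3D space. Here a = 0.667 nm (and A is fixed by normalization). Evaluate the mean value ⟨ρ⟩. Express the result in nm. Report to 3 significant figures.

⟨ρ⟩ ≈ 1.67 nm

By definition ⟨ρ⟩ = ∫ ρ |ψ(ρ)|² 4πρ² dρ.
Using ∫₀^∞ ρⁿ e^(−αρ) dρ = n!/αⁿ⁺¹, since the A² factors cancel between numerator and denominator, ⟨ρ⟩ = 5·a/2.
With a = 0.667, ⟨ρ⟩ = 1.668.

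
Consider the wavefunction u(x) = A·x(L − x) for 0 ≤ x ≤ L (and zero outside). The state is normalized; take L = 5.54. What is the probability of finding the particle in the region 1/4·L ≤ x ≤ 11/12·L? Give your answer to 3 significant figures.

P ≈ 0.891

P = ∫_{1/4·L}^{11/12·L} |u(x)|² dx.
The normalization integral ∫|u|²dx over the whole domain equals L^5/30·A², and A² cancels in the ratio.
Substituting t = x/L, A² and the length scale cancel in the ratio: P = ∫_{1/4}^{11/12} t^2·(1 - t)^2 dt / ∫_{0}^{1} t^2·(1 - t)^2 dt.
Using ∫ t^2·(1 - t)^2 dt = t^3·(6·t^2 - 15·t + 10)/30, the numerator is ≈ 0.029713 and the denominator is 1/30.
The result is P = 4621/5184.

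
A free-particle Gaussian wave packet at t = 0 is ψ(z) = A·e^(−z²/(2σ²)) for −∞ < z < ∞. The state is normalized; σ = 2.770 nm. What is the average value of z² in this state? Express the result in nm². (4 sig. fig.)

⟨z²⟩ = ∫ z^2 |ψ|² dz over the full domain.
Using the Gaussian integral ∫_{−∞}^{∞} e^(−αz²) dz = √(π/α), since the A² factors cancel between numerator and denominator, ⟨z²⟩ = σ^2/2.
With σ = 2.770, ⟨z^2⟩ = 3.8365.

⟨z^2⟩ ≈ 3.836 nm^2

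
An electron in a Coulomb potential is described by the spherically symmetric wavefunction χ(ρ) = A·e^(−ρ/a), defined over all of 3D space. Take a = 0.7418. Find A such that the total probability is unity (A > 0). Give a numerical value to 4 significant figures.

A ≈ 0.8831

We need A² ∫|f|² 4πρ² dρ = 1, taking the integral from 0 to ∞.
Using ∫₀^∞ ρⁿ e^(−αρ) dρ = n!/αⁿ⁺¹, with χ = A·e^(−ρ/a), the integral evaluates to A²·[π·a^3].
Substituting a = 0.7418 gives A² = 0.77981, so A = 0.88307.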